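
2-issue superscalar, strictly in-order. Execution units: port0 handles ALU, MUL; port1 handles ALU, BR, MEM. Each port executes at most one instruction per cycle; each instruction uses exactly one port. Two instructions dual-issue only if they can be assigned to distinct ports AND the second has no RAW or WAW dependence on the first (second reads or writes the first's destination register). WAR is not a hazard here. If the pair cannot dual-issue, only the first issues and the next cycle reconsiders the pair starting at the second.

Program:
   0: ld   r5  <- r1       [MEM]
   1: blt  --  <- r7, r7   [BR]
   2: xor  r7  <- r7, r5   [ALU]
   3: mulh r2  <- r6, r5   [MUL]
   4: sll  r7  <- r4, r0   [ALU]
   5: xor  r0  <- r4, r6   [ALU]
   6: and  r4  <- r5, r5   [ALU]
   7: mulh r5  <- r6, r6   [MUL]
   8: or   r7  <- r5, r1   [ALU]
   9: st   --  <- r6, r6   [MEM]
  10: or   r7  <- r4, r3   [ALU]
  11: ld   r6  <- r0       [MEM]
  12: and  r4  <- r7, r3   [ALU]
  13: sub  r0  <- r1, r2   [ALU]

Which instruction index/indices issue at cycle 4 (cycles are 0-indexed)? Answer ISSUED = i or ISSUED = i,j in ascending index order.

ISSUED = 7

0. ld @i0  | no-port MEM/BR
1. blt+xor @i1&i2  | dual
2. mulh+sll @i3&i4  | dual
3. xor+and @i5&i6  | dual
4. mulh @i7  | RAW r5
5. or+st @i8&i9  | dual
6. or+ld @i10&i11  | dual
7. and+sub @i12&i13  | dual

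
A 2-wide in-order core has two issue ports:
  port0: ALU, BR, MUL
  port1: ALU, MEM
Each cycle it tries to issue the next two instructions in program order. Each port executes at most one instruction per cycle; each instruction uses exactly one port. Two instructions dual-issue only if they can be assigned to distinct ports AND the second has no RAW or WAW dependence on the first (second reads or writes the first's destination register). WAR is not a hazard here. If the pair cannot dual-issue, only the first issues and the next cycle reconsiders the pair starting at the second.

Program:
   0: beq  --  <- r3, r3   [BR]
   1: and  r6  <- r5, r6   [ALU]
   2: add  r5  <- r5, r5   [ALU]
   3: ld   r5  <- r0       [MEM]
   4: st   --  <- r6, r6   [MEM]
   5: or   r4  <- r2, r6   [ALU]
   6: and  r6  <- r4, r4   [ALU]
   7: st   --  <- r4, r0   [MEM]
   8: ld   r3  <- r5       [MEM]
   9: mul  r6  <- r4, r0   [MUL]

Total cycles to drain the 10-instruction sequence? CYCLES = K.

0. beq/and @i0&i1  | pair
1. add @i2  | WAW r5
2. ld @i3  | no-port MEM/MEM
3. st/or @i4&i5  | pair
4. and/st @i6&i7  | pair
5. ld/mul @i8&i9  | pair

CYCLES = 6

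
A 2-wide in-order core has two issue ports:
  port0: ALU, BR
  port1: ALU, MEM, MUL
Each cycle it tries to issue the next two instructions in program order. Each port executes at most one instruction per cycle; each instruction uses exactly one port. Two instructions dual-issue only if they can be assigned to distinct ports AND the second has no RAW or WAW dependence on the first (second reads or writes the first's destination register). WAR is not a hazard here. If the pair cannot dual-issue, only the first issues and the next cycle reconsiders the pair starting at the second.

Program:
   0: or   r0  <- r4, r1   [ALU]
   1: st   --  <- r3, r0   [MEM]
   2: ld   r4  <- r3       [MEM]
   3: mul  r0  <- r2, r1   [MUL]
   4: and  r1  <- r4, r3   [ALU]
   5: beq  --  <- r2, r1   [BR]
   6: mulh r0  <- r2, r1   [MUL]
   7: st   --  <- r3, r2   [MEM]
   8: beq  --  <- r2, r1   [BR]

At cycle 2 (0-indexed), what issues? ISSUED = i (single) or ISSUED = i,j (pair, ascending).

  cy0 -> i0 (or) RAW r0
  cy1 -> i1 (st) no-port MEM/MEM
  cy2 -> i2 (ld) no-port MEM/MUL
  cy3 -> i3+i4 (mul+and) 2-wide
  cy4 -> i5+i6 (beq+mulh) 2-wide
  cy5 -> i7+i8 (st+beq) 2-wide

ISSUED = 2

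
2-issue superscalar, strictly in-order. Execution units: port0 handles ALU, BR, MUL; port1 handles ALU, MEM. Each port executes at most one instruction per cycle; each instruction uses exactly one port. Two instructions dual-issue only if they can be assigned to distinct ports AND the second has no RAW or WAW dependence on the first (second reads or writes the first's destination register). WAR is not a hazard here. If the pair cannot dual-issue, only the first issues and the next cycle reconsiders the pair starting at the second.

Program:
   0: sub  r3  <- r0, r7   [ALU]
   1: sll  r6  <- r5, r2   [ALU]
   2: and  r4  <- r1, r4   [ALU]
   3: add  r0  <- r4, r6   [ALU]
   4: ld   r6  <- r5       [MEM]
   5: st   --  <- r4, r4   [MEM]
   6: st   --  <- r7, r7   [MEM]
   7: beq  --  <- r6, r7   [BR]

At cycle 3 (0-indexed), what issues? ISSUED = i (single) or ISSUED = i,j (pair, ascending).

c0: i0/i1 sub.ALU sll.ALU  2-wide
c1: i2 and.ALU  RAW r4
c2: i3/i4 add.ALU ld.MEM  2-wide
c3: i5 st.MEM  no-port MEM/MEM
c4: i6/i7 st.MEM beq.BR  2-wide

ISSUED = 5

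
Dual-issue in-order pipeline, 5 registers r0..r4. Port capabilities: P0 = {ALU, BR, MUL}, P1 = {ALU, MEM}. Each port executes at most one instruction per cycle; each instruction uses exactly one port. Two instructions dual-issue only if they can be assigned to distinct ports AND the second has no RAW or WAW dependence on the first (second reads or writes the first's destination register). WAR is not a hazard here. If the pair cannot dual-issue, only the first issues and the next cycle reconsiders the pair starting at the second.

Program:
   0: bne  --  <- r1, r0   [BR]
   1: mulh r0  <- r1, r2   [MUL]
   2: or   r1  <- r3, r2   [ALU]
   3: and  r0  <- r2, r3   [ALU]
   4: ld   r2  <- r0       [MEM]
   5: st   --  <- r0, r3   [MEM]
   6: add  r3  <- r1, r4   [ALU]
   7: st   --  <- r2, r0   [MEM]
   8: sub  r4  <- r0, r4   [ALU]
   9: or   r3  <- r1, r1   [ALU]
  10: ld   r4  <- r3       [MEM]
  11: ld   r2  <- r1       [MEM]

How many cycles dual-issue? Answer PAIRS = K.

PAIRS = 3

  cy0 -> i0 (bne.BR) no-port BR/MUL
  cy1 -> i1,i2 (mulh.MUL or.ALU) pair
  cy2 -> i3 (and.ALU) RAW r0
  cy3 -> i4 (ld.MEM) no-port MEM/MEM
  cy4 -> i5,i6 (st.MEM add.ALU) pair
  cy5 -> i7,i8 (st.MEM sub.ALU) pair
  cy6 -> i9 (or.ALU) RAW r3
  cy7 -> i10 (ld.MEM) no-port MEM/MEM
  cy8 -> i11 (ld.MEM) tail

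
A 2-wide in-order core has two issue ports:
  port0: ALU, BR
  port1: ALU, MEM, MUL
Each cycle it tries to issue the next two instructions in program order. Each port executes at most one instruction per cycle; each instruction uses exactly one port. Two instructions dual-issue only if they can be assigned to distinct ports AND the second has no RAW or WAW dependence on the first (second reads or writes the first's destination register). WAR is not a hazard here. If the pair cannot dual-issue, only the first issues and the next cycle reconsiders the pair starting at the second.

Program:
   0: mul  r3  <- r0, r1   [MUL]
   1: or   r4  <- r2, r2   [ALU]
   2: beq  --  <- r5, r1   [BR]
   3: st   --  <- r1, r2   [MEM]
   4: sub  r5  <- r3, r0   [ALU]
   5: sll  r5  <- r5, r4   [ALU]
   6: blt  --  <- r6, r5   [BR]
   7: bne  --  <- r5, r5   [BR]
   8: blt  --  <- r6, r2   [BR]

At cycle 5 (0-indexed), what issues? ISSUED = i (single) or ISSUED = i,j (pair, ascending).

ISSUED = 7

#0 head=0: mul.MUL+or.ALU i0/i1 pair
#1 head=2: beq.BR+st.MEM i2/i3 pair
#2 head=4: sub.ALU i4 RAW+WAW r5
#3 head=5: sll.ALU i5 RAW r5
#4 head=6: blt.BR i6 no-port BR/BR
#5 head=7: bne.BR i7 no-port BR/BR
#6 head=8: blt.BR i8 tail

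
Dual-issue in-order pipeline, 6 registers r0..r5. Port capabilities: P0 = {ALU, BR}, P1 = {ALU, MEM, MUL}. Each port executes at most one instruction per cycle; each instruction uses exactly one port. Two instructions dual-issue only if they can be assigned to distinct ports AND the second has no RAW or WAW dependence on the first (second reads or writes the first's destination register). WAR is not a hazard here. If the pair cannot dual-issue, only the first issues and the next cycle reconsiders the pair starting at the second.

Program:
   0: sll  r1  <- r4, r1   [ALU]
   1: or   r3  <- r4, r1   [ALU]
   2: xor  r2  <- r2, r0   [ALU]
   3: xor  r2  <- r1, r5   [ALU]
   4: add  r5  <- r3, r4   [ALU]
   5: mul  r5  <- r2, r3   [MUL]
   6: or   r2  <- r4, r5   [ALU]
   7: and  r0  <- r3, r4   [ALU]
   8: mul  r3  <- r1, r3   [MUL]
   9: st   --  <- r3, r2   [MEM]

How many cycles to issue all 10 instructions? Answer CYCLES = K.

CYCLES = 7

c0: i0 sll  RAW r1
c1: i1,i2 or;xor  dual
c2: i3,i4 xor;add  dual
c3: i5 mul  RAW r5
c4: i6,i7 or;and  dual
c5: i8 mul  no-port MUL/MEM
c6: i9 st  tail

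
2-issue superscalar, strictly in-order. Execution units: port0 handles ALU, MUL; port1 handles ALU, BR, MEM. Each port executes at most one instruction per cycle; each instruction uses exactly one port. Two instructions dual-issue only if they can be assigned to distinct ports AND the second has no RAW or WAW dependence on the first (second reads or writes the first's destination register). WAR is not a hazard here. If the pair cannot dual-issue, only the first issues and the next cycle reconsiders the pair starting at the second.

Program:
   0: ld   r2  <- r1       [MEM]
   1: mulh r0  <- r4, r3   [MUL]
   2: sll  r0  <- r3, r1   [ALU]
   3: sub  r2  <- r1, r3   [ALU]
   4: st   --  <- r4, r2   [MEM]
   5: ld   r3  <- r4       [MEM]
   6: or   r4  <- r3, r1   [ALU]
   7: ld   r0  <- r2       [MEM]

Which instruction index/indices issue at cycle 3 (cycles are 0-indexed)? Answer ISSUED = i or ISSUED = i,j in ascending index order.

ISSUED = 5

[0] i0+i1  ld.MEM;mulh.MUL  -- 2-wide
[1] i2+i3  sll.ALU;sub.ALU  -- 2-wide
[2] i4  st.MEM  -- no-port MEM/MEM
[3] i5  ld.MEM  -- RAW r3
[4] i6+i7  or.ALU;ld.MEM  -- 2-wide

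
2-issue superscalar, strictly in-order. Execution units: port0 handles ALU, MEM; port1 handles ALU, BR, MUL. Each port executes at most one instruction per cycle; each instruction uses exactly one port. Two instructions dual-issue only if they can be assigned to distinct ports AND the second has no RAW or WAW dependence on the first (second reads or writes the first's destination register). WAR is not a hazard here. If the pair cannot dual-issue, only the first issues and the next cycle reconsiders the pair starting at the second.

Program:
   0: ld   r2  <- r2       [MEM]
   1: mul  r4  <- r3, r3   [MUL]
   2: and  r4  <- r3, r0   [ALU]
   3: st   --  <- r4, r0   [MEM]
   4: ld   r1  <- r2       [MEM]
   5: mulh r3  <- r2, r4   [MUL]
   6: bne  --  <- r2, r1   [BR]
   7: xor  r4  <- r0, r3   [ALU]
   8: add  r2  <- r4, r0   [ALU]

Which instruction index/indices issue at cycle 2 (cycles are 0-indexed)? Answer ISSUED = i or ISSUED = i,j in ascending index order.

ISSUED = 3

  cy0 -> i0+i1 (ld/mul) dual
  cy1 -> i2 (and) RAW r4
  cy2 -> i3 (st) no-port MEM/MEM
  cy3 -> i4+i5 (ld/mulh) dual
  cy4 -> i6+i7 (bne/xor) dual
  cy5 -> i8 (add) tail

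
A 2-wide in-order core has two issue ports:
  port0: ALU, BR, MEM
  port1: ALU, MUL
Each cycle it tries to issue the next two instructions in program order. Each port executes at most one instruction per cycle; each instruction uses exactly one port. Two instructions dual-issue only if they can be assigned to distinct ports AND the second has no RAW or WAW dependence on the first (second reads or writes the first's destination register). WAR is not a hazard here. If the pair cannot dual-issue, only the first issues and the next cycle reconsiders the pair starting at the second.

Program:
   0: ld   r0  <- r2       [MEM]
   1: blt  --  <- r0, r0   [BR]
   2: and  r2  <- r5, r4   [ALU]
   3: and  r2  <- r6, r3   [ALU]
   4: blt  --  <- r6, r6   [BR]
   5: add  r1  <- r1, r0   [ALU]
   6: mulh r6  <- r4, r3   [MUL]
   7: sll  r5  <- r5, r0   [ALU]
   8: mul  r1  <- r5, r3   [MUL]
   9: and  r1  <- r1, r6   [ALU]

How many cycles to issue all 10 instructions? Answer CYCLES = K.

0. ld.MEM @i0  | no-port MEM/BR
1. blt.BR;and.ALU @i1/i2  | pair
2. and.ALU;blt.BR @i3/i4  | pair
3. add.ALU;mulh.MUL @i5/i6  | pair
4. sll.ALU @i7  | RAW r5
5. mul.MUL @i8  | RAW+WAW r1
6. and.ALU @i9  | tail

CYCLES = 7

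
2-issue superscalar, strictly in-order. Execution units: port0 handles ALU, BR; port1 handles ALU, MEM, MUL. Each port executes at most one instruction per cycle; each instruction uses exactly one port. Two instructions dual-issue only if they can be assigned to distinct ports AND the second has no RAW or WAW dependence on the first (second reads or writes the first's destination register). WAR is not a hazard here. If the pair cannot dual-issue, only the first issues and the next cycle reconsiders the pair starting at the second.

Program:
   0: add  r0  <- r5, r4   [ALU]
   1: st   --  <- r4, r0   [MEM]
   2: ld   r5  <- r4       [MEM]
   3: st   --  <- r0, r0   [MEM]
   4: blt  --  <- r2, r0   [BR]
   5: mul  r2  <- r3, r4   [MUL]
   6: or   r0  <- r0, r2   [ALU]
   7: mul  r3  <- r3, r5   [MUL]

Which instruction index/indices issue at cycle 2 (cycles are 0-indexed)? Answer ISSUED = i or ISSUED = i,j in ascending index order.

ISSUED = 2

t=0 i0:add.ALU ; RAW r0
t=1 i1:st.MEM ; no-port MEM/MEM
t=2 i2:ld.MEM ; no-port MEM/MEM
t=3 i3,i4:st.MEM;blt.BR ; pair
t=4 i5:mul.MUL ; RAW r2
t=5 i6,i7:or.ALU;mul.MUL ; pair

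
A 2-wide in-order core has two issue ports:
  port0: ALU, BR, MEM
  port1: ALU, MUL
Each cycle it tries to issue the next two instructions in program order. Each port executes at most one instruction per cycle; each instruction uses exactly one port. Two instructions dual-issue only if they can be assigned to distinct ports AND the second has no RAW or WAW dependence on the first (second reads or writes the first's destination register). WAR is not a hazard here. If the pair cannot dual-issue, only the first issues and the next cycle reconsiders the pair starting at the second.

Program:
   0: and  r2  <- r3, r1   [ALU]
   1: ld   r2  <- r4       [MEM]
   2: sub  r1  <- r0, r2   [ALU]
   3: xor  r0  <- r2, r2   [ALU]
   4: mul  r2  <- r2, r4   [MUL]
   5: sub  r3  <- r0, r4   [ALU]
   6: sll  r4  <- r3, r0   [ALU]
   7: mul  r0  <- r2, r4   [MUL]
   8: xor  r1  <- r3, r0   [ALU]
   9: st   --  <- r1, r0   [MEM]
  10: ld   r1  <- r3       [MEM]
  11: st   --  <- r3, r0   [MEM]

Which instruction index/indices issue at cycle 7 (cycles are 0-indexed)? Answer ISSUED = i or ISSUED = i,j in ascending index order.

#0 head=0: and.ALU i0 WAW r2
#1 head=1: ld.MEM i1 RAW r2
#2 head=2: sub.ALU+xor.ALU i2+i3 dual
#3 head=4: mul.MUL+sub.ALU i4+i5 dual
#4 head=6: sll.ALU i6 RAW r4
#5 head=7: mul.MUL i7 RAW r0
#6 head=8: xor.ALU i8 RAW r1
#7 head=9: st.MEM i9 no-port MEM/MEM
#8 head=10: ld.MEM i10 no-port MEM/MEM
#9 head=11: st.MEM i11 tail

ISSUED = 9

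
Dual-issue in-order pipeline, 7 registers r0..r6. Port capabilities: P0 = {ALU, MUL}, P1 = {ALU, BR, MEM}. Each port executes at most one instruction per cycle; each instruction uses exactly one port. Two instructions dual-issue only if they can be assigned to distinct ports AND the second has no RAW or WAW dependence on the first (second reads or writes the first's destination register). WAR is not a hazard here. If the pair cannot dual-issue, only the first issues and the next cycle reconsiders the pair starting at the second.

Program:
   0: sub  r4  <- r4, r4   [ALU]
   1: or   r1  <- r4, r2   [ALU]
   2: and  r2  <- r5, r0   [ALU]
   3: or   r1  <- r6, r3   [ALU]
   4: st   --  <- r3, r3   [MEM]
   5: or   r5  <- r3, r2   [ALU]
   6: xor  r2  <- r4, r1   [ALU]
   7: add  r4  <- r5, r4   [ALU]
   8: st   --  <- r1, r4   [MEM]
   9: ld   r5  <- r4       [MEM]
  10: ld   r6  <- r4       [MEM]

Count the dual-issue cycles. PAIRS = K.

PAIRS = 3

t=0 i0:sub.ALU ; RAW r4
t=1 i1,i2:or.ALU+and.ALU ; dual
t=2 i3,i4:or.ALU+st.MEM ; dual
t=3 i5,i6:or.ALU+xor.ALU ; dual
t=4 i7:add.ALU ; RAW r4
t=5 i8:st.MEM ; no-port MEM/MEM
t=6 i9:ld.MEM ; no-port MEM/MEM
t=7 i10:ld.MEM ; tail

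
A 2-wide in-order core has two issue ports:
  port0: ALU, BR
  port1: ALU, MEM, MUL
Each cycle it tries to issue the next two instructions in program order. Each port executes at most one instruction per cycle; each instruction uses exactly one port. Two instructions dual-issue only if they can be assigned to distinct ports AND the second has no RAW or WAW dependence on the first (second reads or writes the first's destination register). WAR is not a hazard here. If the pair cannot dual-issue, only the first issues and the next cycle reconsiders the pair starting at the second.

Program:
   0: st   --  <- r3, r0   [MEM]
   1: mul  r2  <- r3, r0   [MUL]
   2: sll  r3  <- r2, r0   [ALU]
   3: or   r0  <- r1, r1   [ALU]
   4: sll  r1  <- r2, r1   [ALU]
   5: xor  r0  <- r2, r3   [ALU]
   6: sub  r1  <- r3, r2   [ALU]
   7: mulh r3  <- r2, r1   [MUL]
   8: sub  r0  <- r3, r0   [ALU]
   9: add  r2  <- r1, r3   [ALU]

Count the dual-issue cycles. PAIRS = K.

t=0 i0:st.MEM ; no-port MEM/MUL
t=1 i1:mul.MUL ; RAW r2
t=2 i2&i3:sll.ALU+or.ALU ; pair
t=3 i4&i5:sll.ALU+xor.ALU ; pair
t=4 i6:sub.ALU ; RAW r1
t=5 i7:mulh.MUL ; RAW r3
t=6 i8&i9:sub.ALU+add.ALU ; pair

PAIRS = 3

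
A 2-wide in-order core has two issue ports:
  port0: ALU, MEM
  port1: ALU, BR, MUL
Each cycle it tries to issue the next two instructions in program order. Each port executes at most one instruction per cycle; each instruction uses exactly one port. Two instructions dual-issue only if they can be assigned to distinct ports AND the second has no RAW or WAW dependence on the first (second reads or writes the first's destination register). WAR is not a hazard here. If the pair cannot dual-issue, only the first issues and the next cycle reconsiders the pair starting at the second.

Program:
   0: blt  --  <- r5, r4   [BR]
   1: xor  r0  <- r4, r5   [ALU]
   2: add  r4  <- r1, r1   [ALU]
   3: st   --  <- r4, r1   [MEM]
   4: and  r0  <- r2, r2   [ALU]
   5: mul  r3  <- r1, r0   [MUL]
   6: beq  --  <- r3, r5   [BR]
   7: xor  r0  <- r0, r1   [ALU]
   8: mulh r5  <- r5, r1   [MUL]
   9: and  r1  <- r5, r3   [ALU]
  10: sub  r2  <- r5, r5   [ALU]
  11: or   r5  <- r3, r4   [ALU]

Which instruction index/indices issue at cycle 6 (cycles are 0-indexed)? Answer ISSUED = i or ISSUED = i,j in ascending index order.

t=0 i0+i1:blt.BR;xor.ALU ; dual
t=1 i2:add.ALU ; RAW r4
t=2 i3+i4:st.MEM;and.ALU ; dual
t=3 i5:mul.MUL ; no-port MUL/BR
t=4 i6+i7:beq.BR;xor.ALU ; dual
t=5 i8:mulh.MUL ; RAW r5
t=6 i9+i10:and.ALU;sub.ALU ; dual
t=7 i11:or.ALU ; tail

ISSUED = 9,10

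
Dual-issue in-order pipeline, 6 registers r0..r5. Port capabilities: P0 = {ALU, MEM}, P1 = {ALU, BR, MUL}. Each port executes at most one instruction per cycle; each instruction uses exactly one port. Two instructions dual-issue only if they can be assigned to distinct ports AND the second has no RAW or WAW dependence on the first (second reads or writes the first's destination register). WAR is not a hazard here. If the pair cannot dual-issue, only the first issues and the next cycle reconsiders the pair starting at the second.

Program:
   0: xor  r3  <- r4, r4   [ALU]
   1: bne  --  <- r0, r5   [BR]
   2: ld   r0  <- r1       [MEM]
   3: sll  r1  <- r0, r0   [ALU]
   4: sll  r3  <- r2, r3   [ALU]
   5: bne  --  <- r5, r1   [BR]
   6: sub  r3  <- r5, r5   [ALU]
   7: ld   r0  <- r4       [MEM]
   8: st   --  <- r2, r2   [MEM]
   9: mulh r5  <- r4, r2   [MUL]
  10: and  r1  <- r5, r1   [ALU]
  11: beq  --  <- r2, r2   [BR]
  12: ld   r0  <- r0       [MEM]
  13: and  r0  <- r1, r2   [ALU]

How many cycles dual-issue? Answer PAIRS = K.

PAIRS = 5

0. xor;bne @i0+i1  | pair
1. ld @i2  | RAW r0
2. sll;sll @i3+i4  | pair
3. bne;sub @i5+i6  | pair
4. ld @i7  | no-port MEM/MEM
5. st;mulh @i8+i9  | pair
6. and;beq @i10+i11  | pair
7. ld @i12  | WAW r0
8. and @i13  | tail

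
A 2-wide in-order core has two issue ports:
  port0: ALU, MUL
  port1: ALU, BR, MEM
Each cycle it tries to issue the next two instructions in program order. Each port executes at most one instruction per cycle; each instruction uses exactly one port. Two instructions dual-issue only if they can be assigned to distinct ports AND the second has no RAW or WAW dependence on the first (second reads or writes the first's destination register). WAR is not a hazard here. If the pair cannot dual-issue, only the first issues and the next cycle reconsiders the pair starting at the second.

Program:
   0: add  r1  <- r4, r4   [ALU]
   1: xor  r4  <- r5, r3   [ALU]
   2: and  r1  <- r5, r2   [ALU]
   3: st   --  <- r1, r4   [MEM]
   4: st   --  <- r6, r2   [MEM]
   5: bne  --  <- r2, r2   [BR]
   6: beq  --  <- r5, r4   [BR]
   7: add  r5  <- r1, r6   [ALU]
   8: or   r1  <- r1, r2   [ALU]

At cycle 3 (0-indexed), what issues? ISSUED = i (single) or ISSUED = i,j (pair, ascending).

ISSUED = 4

  cy0 -> i0&i1 (add xor) dual
  cy1 -> i2 (and) RAW r1
  cy2 -> i3 (st) no-port MEM/MEM
  cy3 -> i4 (st) no-port MEM/BR
  cy4 -> i5 (bne) no-port BR/BR
  cy5 -> i6&i7 (beq add) dual
  cy6 -> i8 (or) tail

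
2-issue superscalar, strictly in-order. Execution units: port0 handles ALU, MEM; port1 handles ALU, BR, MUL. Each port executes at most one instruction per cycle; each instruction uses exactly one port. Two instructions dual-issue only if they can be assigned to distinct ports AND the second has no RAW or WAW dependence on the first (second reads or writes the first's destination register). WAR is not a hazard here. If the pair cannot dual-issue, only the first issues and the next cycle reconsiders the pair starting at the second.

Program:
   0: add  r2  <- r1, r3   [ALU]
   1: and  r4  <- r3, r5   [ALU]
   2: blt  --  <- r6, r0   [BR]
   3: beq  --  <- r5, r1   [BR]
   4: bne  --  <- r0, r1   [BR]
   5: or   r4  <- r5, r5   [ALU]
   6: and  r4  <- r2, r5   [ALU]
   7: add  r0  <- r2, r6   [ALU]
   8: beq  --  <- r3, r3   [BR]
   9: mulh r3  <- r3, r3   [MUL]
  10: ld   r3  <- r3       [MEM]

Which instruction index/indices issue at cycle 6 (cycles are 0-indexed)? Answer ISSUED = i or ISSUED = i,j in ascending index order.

ISSUED = 9

0. add.ALU and.ALU @i0+i1  | pair
1. blt.BR @i2  | no-port BR/BR
2. beq.BR @i3  | no-port BR/BR
3. bne.BR or.ALU @i4+i5  | pair
4. and.ALU add.ALU @i6+i7  | pair
5. beq.BR @i8  | no-port BR/MUL
6. mulh.MUL @i9  | RAW+WAW r3
7. ld.MEM @i10  | tail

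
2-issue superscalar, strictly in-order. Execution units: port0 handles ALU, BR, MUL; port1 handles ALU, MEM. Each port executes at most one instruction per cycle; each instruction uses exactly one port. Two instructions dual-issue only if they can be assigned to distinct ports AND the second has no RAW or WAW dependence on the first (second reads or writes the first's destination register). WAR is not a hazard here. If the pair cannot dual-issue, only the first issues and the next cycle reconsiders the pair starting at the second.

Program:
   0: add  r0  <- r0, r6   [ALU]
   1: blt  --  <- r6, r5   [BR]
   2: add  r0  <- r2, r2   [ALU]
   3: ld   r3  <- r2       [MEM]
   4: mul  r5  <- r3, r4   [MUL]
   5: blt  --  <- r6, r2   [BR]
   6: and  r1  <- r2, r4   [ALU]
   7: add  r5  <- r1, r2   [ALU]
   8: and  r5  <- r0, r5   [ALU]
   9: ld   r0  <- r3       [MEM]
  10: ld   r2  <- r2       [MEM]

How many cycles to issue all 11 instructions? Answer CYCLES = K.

#0 head=0: add.ALU/blt.BR i0,i1 dual
#1 head=2: add.ALU/ld.MEM i2,i3 dual
#2 head=4: mul.MUL i4 no-port MUL/BR
#3 head=5: blt.BR/and.ALU i5,i6 dual
#4 head=7: add.ALU i7 RAW+WAW r5
#5 head=8: and.ALU/ld.MEM i8,i9 dual
#6 head=10: ld.MEM i10 tail

CYCLES = 7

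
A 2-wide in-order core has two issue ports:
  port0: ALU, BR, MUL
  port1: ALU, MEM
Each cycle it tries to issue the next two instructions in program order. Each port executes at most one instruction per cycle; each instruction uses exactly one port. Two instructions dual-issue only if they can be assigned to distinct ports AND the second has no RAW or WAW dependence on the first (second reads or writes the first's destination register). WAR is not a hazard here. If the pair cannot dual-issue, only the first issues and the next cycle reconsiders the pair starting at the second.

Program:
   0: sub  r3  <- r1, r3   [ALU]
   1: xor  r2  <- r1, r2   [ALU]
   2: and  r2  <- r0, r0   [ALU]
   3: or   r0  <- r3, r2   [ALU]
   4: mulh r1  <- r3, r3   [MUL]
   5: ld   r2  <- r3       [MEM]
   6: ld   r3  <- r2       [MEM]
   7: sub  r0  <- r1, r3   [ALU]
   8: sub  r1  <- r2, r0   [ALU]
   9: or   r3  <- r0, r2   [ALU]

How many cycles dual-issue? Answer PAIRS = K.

0. sub;xor @i0/i1  | 2-wide
1. and @i2  | RAW r2
2. or;mulh @i3/i4  | 2-wide
3. ld @i5  | no-port MEM/MEM
4. ld @i6  | RAW r3
5. sub @i7  | RAW r0
6. sub;or @i8/i9  | 2-wide

PAIRS = 3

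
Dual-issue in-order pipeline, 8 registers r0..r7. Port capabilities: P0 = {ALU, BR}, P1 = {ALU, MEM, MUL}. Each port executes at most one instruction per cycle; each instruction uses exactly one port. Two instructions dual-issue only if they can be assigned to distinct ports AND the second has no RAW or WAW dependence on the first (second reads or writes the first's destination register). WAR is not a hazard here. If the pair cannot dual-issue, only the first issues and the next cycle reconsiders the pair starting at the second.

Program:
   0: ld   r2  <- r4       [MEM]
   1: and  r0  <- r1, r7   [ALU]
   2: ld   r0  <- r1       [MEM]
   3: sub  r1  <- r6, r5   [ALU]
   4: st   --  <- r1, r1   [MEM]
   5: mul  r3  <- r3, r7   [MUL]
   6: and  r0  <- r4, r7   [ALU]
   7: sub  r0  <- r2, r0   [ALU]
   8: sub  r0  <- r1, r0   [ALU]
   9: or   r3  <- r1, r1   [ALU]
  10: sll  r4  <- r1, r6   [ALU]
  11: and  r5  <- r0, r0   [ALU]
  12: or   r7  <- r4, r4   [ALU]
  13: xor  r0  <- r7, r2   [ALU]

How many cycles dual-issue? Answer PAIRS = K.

PAIRS = 5

[0] i0/i1  ld;and  -- pair
[1] i2/i3  ld;sub  -- pair
[2] i4  st  -- no-port MEM/MUL
[3] i5/i6  mul;and  -- pair
[4] i7  sub  -- RAW+WAW r0
[5] i8/i9  sub;or  -- pair
[6] i10/i11  sll;and  -- pair
[7] i12  or  -- RAW r7
[8] i13  xor  -- tail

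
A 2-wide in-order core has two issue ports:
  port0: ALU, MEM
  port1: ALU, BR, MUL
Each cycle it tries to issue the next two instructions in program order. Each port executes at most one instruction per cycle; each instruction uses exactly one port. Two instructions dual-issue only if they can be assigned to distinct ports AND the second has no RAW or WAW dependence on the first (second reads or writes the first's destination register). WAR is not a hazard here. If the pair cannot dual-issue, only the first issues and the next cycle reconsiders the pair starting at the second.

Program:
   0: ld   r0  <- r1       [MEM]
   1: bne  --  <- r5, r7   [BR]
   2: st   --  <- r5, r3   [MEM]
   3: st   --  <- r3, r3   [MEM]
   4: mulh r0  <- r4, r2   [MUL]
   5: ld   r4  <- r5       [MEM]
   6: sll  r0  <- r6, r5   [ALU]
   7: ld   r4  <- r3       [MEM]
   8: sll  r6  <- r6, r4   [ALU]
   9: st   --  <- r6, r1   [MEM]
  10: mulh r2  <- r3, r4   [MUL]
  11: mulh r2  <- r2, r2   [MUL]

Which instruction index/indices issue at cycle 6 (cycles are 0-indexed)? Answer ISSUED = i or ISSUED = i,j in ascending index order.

ISSUED = 9,10

[0] i0&i1  ld.MEM;bne.BR  -- 2-wide
[1] i2  st.MEM  -- no-port MEM/MEM
[2] i3&i4  st.MEM;mulh.MUL  -- 2-wide
[3] i5&i6  ld.MEM;sll.ALU  -- 2-wide
[4] i7  ld.MEM  -- RAW r4
[5] i8  sll.ALU  -- RAW r6
[6] i9&i10  st.MEM;mulh.MUL  -- 2-wide
[7] i11  mulh.MUL  -- tail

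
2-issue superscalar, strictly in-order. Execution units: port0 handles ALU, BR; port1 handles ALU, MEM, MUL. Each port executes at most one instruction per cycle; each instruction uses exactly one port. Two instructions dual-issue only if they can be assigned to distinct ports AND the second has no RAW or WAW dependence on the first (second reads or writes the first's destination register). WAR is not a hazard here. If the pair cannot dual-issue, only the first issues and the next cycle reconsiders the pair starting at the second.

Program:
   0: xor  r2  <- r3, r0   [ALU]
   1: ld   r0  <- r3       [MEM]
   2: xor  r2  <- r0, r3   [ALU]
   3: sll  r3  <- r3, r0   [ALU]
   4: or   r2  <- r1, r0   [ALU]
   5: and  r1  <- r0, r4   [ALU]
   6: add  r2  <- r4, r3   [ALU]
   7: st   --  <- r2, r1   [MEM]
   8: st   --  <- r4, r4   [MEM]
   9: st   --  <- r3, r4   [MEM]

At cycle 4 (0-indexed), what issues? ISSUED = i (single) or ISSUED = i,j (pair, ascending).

c0: i0&i1 xor ld  2-wide
c1: i2&i3 xor sll  2-wide
c2: i4&i5 or and  2-wide
c3: i6 add  RAW r2
c4: i7 st  no-port MEM/MEM
c5: i8 st  no-port MEM/MEM
c6: i9 st  tail

ISSUED = 7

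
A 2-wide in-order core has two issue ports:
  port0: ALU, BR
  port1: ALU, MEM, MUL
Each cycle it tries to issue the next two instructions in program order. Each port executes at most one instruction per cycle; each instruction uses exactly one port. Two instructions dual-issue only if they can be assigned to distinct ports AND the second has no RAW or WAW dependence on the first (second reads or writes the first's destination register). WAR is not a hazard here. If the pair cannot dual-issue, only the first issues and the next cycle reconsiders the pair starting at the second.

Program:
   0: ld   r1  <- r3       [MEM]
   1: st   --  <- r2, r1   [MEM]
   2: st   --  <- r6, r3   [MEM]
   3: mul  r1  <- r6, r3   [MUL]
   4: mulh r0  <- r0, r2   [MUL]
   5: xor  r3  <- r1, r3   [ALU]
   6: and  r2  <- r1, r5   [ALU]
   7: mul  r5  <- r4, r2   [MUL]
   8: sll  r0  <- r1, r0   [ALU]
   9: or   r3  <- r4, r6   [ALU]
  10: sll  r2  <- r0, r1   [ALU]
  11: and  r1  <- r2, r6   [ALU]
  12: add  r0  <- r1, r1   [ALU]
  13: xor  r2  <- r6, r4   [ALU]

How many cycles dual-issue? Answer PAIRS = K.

PAIRS = 4

t=0 i0:ld ; no-port MEM/MEM
t=1 i1:st ; no-port MEM/MEM
t=2 i2:st ; no-port MEM/MUL
t=3 i3:mul ; no-port MUL/MUL
t=4 i4/i5:mulh/xor ; 2-wide
t=5 i6:and ; RAW r2
t=6 i7/i8:mul/sll ; 2-wide
t=7 i9/i10:or/sll ; 2-wide
t=8 i11:and ; RAW r1
t=9 i12/i13:add/xor ; 2-wide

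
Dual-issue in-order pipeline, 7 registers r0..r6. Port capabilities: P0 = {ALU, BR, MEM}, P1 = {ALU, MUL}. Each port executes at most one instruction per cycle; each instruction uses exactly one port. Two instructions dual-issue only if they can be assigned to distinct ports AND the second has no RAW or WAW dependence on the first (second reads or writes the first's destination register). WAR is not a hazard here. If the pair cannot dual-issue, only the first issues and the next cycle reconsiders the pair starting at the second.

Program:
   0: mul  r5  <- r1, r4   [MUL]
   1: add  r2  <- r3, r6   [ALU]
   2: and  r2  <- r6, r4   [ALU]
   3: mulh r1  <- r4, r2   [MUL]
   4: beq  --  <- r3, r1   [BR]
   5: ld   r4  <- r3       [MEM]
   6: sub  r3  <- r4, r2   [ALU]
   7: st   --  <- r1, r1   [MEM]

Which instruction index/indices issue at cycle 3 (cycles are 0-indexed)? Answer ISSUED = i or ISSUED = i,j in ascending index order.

  cy0 -> i0&i1 (mul.MUL;add.ALU) 2-wide
  cy1 -> i2 (and.ALU) RAW r2
  cy2 -> i3 (mulh.MUL) RAW r1
  cy3 -> i4 (beq.BR) no-port BR/MEM
  cy4 -> i5 (ld.MEM) RAW r4
  cy5 -> i6&i7 (sub.ALU;st.MEM) 2-wide

ISSUED = 4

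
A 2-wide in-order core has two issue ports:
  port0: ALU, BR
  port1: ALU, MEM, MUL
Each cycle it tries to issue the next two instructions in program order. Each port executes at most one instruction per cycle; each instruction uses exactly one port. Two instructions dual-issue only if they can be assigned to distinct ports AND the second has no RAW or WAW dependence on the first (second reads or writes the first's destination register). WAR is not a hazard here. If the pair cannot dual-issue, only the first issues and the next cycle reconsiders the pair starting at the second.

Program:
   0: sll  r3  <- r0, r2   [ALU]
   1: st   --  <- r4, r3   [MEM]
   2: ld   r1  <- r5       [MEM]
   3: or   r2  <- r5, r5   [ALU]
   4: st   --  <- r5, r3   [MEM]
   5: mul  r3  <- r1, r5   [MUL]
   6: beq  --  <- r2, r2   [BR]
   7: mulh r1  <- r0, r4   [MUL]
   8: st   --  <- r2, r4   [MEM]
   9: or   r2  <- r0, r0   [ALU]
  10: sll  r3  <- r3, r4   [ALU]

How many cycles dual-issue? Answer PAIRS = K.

c0: i0 sll  RAW r3
c1: i1 st  no-port MEM/MEM
c2: i2,i3 ld/or  dual
c3: i4 st  no-port MEM/MUL
c4: i5,i6 mul/beq  dual
c5: i7 mulh  no-port MUL/MEM
c6: i8,i9 st/or  dual
c7: i10 sll  tail

PAIRS = 3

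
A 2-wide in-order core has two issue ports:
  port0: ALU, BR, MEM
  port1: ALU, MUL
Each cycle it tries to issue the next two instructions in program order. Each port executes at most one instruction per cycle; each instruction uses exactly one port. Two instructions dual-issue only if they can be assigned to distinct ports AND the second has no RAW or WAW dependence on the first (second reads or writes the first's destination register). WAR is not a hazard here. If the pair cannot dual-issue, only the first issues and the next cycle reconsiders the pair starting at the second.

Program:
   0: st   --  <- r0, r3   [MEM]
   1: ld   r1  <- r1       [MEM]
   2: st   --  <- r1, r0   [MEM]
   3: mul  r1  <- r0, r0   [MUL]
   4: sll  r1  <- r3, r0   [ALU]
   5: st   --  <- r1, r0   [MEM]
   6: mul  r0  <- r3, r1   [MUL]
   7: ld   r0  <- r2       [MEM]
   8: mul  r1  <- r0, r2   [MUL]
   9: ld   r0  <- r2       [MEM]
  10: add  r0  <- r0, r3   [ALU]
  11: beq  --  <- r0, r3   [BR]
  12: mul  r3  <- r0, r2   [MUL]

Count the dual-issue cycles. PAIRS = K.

t=0 i0:st.MEM ; no-port MEM/MEM
t=1 i1:ld.MEM ; no-port MEM/MEM
t=2 i2&i3:st.MEM;mul.MUL ; pair
t=3 i4:sll.ALU ; RAW r1
t=4 i5&i6:st.MEM;mul.MUL ; pair
t=5 i7:ld.MEM ; RAW r0
t=6 i8&i9:mul.MUL;ld.MEM ; pair
t=7 i10:add.ALU ; RAW r0
t=8 i11&i12:beq.BR;mul.MUL ; pair

PAIRS = 4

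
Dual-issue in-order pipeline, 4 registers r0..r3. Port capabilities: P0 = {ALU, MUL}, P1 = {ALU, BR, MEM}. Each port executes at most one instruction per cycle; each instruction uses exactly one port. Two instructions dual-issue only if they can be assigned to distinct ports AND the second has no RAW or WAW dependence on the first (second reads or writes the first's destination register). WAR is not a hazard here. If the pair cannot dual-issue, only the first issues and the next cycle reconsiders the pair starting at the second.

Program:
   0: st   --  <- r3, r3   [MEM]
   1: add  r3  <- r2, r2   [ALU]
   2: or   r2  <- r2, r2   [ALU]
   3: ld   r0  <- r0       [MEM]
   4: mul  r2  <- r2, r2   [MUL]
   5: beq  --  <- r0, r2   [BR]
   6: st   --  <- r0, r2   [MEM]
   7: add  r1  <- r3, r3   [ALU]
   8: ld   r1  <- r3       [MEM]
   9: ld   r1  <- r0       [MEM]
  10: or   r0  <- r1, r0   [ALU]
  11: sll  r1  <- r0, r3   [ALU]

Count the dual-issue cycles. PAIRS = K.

PAIRS = 3

c0: i0/i1 st+add  dual
c1: i2/i3 or+ld  dual
c2: i4 mul  RAW r2
c3: i5 beq  no-port BR/MEM
c4: i6/i7 st+add  dual
c5: i8 ld  no-port MEM/MEM
c6: i9 ld  RAW r1
c7: i10 or  RAW r0
c8: i11 sll  tail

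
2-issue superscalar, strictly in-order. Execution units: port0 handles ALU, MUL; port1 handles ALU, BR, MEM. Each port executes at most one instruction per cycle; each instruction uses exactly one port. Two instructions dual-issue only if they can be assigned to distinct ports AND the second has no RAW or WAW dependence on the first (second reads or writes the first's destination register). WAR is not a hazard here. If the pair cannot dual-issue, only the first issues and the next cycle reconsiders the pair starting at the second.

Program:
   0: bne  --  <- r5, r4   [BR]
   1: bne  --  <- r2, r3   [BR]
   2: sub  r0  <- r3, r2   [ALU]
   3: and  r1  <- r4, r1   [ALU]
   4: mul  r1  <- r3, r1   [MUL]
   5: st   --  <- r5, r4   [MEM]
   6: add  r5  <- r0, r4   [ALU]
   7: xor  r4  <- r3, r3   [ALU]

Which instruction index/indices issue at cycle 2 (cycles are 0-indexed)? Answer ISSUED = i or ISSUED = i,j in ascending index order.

ISSUED = 3

t=0 i0:bne.BR ; no-port BR/BR
t=1 i1/i2:bne.BR;sub.ALU ; 2-wide
t=2 i3:and.ALU ; RAW+WAW r1
t=3 i4/i5:mul.MUL;st.MEM ; 2-wide
t=4 i6/i7:add.ALU;xor.ALU ; 2-wide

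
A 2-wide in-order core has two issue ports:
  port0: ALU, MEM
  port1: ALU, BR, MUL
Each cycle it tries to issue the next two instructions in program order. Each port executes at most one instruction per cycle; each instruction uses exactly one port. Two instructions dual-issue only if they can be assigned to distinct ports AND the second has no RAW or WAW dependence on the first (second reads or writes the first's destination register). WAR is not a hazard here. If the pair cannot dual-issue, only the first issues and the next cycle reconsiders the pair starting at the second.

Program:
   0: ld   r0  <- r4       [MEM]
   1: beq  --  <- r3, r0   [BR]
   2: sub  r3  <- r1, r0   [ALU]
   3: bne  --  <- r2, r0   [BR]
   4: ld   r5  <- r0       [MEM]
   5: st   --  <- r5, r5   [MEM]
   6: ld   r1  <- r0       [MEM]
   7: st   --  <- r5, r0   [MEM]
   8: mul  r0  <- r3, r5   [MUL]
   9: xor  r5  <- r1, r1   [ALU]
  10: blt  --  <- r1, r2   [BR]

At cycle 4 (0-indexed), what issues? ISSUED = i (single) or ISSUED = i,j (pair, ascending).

  cy0 -> i0 (ld) RAW r0
  cy1 -> i1+i2 (beq/sub) dual
  cy2 -> i3+i4 (bne/ld) dual
  cy3 -> i5 (st) no-port MEM/MEM
  cy4 -> i6 (ld) no-port MEM/MEM
  cy5 -> i7+i8 (st/mul) dual
  cy6 -> i9+i10 (xor/blt) dual

ISSUED = 6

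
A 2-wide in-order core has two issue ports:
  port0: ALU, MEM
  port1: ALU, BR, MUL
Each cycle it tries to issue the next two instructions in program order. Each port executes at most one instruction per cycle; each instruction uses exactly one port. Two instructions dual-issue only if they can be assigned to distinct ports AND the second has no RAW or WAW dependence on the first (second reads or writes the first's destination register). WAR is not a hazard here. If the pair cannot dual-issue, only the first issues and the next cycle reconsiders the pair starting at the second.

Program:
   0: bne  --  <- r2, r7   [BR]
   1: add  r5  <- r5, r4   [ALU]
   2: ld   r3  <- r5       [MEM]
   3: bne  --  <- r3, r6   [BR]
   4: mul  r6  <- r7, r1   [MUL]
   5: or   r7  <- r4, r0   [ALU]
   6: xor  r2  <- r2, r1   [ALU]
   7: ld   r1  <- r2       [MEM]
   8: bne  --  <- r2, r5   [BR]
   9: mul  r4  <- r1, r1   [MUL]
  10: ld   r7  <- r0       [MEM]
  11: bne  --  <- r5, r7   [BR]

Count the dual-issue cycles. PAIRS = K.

PAIRS = 4

0. bne+add @i0/i1  | pair
1. ld @i2  | RAW r3
2. bne @i3  | no-port BR/MUL
3. mul+or @i4/i5  | pair
4. xor @i6  | RAW r2
5. ld+bne @i7/i8  | pair
6. mul+ld @i9/i10  | pair
7. bne @i11  | tail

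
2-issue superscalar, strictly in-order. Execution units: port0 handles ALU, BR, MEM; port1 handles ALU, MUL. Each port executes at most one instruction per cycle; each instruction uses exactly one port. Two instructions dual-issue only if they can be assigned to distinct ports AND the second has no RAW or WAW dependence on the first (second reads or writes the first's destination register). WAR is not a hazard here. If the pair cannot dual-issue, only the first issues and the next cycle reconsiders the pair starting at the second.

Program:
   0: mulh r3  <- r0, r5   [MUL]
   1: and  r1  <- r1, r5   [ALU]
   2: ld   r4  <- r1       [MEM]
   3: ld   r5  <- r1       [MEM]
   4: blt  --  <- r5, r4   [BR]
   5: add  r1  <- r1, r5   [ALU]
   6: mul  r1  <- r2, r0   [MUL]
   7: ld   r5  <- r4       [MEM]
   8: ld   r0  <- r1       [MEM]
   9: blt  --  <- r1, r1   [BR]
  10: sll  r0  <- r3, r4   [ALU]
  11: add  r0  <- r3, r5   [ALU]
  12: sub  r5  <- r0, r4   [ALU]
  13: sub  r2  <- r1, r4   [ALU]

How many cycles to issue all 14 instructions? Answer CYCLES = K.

  cy0 -> i0&i1 (mulh.MUL and.ALU) dual
  cy1 -> i2 (ld.MEM) no-port MEM/MEM
  cy2 -> i3 (ld.MEM) no-port MEM/BR
  cy3 -> i4&i5 (blt.BR add.ALU) dual
  cy4 -> i6&i7 (mul.MUL ld.MEM) dual
  cy5 -> i8 (ld.MEM) no-port MEM/BR
  cy6 -> i9&i10 (blt.BR sll.ALU) dual
  cy7 -> i11 (add.ALU) RAW r0
  cy8 -> i12&i13 (sub.ALU sub.ALU) dual

CYCLES = 9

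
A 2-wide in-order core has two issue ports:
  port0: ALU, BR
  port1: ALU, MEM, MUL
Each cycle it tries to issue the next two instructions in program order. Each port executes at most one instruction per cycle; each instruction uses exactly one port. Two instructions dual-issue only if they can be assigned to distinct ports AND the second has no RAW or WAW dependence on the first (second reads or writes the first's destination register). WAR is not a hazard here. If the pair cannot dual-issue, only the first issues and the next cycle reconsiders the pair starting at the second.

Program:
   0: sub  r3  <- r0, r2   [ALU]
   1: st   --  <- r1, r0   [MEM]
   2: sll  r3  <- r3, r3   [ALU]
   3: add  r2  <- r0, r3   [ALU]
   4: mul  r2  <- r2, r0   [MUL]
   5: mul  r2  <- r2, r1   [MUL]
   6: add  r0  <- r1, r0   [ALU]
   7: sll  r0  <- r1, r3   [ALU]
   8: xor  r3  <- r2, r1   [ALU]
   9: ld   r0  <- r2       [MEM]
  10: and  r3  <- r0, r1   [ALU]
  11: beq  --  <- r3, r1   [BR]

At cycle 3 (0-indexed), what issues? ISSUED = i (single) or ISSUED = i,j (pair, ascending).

[0] i0/i1  sub.ALU;st.MEM  -- 2-wide
[1] i2  sll.ALU  -- RAW r3
[2] i3  add.ALU  -- RAW+WAW r2
[3] i4  mul.MUL  -- no-port MUL/MUL
[4] i5/i6  mul.MUL;add.ALU  -- 2-wide
[5] i7/i8  sll.ALU;xor.ALU  -- 2-wide
[6] i9  ld.MEM  -- RAW r0
[7] i10  and.ALU  -- RAW r3
[8] i11  beq.BR  -- tail

ISSUED = 4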